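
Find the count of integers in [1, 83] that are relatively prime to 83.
82

83 = 83
φ(n) = n × ∏(1 - 1/p) for each prime p dividing n
φ(83) = 83 × (1 - 1/83) = 82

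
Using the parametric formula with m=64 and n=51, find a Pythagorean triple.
(1495, 6528, 6697)

Euclid's formula: a = m² - n², b = 2mn, c = m² + n²
m = 64, n = 51
a = 64² - 51² = 4096 - 2601 = 1495
b = 2 × 64 × 51 = 6528
c = 64² + 51² = 4096 + 2601 = 6697
Verification: 1495² + 6528² = 2235025 + 42614784 = 44849809 = 6697² ✓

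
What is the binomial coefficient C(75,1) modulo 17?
7

Using Lucas' theorem:
Write n=75 and k=1 in base 17:
n in base 17: [4, 7]
k in base 17: [0, 1]
C(75,1) mod 17 = ∏ C(n_i, k_i) mod 17
Digit binomials (mod 17): C(4,0) = 1; C(7,1) = 7
Product: 1 × 7 = 7 ≡ 7 (mod 17)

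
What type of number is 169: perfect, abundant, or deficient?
deficient

Proper divisors of 169: sum = 1 + 13 = 14
Since 14 < 169, 169 is deficient.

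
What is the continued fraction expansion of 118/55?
[2; 6, 1, 7]

Euclidean algorithm steps:
118 = 2 × 55 + 8
55 = 6 × 8 + 7
8 = 1 × 7 + 1
7 = 7 × 1 + 0
Continued fraction: [2; 6, 1, 7]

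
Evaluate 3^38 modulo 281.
215

Repeated squaring. Binary of 38 = 100110.
3^1 ≡ 3 (mod 281); 3^2 ≡ 9 (mod 281); 3^4 ≡ 81 (mod 281); 3^8 ≡ 98 (mod 281); 3^16 ≡ 50 (mod 281); 3^32 ≡ 252 (mod 281)
3^38 = 3^2 × 3^4 × 3^32 ≡ 215 (mod 281)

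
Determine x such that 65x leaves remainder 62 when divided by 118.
x ≡ 30 (mod 118)

gcd(65, 118) = 1, which divides 62, so solutions exist.
Find 65^(-1) mod 118 by the extended Euclidean algorithm:
118 = 1 × 65 + 53  ⟹  53 = (1)·118 + (-1)·65
65 = 1 × 53 + 12  ⟹  12 = (-1)·118 + (2)·65
53 = 4 × 12 + 5  ⟹  5 = (5)·118 + (-9)·65
12 = 2 × 5 + 2  ⟹  2 = (-11)·118 + (20)·65
5 = 2 × 2 + 1  ⟹  1 = (27)·118 + (-49)·65
So (-49)·65 ≡ 1 (mod 118), i.e. 65^(-1) ≡ -49 ≡ 69 (mod 118).
x ≡ 69 × 62 = 4278 ≡ 30 (mod 118).
Check: 65 × 30 = 1950 ≡ 62 (mod 118).
Unique solution: x ≡ 30 (mod 118)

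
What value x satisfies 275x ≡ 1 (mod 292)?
103

gcd(275, 292) = 1, so the inverse exists.
Extended Euclidean algorithm on (292, 275):
292 = 1 × 275 + 17  ⟹  17 = (1)·292 + (-1)·275
275 = 16 × 17 + 3  ⟹  3 = (-16)·292 + (17)·275
17 = 5 × 3 + 2  ⟹  2 = (81)·292 + (-86)·275
3 = 1 × 2 + 1  ⟹  1 = (-97)·292 + (103)·275
So (103)·275 ≡ 1 (mod 292), i.e. 275^(-1) ≡ 103 (mod 292).
Check: 275 × 103 = 28325 ≡ 1 (mod 292)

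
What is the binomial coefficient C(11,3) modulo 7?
4

Using Lucas' theorem:
Write n=11 and k=3 in base 7:
n in base 7: [1, 4]
k in base 7: [0, 3]
C(11,3) mod 7 = ∏ C(n_i, k_i) mod 7
Digit binomials (mod 7): C(1,0) = 1; C(4,3) = 4
Product: 1 × 4 = 4 ≡ 4 (mod 7)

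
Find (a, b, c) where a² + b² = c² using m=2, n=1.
(3, 4, 5)

Euclid's formula: a = m² - n², b = 2mn, c = m² + n²
m = 2, n = 1
a = 2² - 1² = 4 - 1 = 3
b = 2 × 2 × 1 = 4
c = 2² + 1² = 4 + 1 = 5
Verification: 3² + 4² = 9 + 16 = 25 = 5² ✓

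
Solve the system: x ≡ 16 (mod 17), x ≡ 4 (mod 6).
16

Using Chinese Remainder Theorem:
M = 17 × 6 = 102
M1 = 6, M2 = 17
y1 = 6^(-1) mod 17 = 3
y2 = 17^(-1) mod 6 = 5
x = (16×6×3 + 4×17×5) mod 102 = 16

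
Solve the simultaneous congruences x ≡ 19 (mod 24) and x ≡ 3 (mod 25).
403

Using Chinese Remainder Theorem:
M = 24 × 25 = 600
M1 = 25, M2 = 24
y1 = 25^(-1) mod 24 = 1
y2 = 24^(-1) mod 25 = 24
x = (19×25×1 + 3×24×24) mod 600 = 403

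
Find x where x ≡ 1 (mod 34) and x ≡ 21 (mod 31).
579

Using Chinese Remainder Theorem:
M = 34 × 31 = 1054
M1 = 31, M2 = 34
y1 = 31^(-1) mod 34 = 11
y2 = 34^(-1) mod 31 = 21
x = (1×31×11 + 21×34×21) mod 1054 = 579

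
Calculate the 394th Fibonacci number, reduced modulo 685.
52

Matrix identity: Q^n = [[F_(n+1), F_n], [F_n, F_(n-1)]] with Q = [[1,1],[1,0]].
n = 394 = 110001010₂. Square-and-multiply, entries mod 685:
Q^1 = [[1,1],[1,0]]
Q^3 = (Q^1)²·Q = [[3,2],[2,1]]
Q^6 = (Q^3)² = [[13,8],[8,5]]
Q^12 = (Q^6)² = [[233,144],[144,89]]
Q^24 = (Q^12)² = [[360,473],[473,572]]
Q^49 = (Q^24)²·Q = [[250,554],[554,381]]
Q^98 = (Q^49)² = [[201,224],[224,662]]
Q^197 = (Q^98)²·Q = [[299,157],[157,142]]
Q^394 = (Q^197)² = [[340,52],[52,288]]
F_394 mod 685 = Q^394[0][1] = 52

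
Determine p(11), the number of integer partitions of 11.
56

p(n) counts ways to write n as a sum of positive integers (order ignored).
Euler's pentagonal recurrence: p(k) = p(k-1) + p(k-2) - p(k-5) - p(k-7) + p(k-12) + p(k-15) - ... (offsets j(3j∓1)/2, signs ++--, p(0)=1, p(<0)=0).
DP table for k = 0..10: p(0)=1, p(1)=1, p(2)=2, p(3)=3, p(4)=5, p(5)=7, p(6)=11, p(7)=15, p(8)=22, p(9)=30, p(10)=42.
Final step: p(11) = p(10) + p(9) - p(6) - p(4)
= 42 + 30 - 11 - 5
= 56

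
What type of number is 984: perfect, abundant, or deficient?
abundant

Proper divisors of 984: sum = 1 + 2 + 3 + 4 + 6 + 8 + 12 + 24 + 41 + 82 + 123 + 164 + 246 + 328 + 492 = 1536
Since 1536 > 984, 984 is abundant.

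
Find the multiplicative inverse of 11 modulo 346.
63

gcd(11, 346) = 1, so the inverse exists.
Extended Euclidean algorithm on (346, 11):
346 = 31 × 11 + 5  ⟹  5 = (1)·346 + (-31)·11
11 = 2 × 5 + 1  ⟹  1 = (-2)·346 + (63)·11
So (63)·11 ≡ 1 (mod 346), i.e. 11^(-1) ≡ 63 (mod 346).
Check: 11 × 63 = 693 ≡ 1 (mod 346)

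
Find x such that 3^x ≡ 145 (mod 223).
217

Baby-step giant-step with step n = ⌈√223⌉ = 15.
Baby steps 3^j mod 223 (j:value) for j=0..14: 0:1, 1:3, 2:9, 3:27, 4:81, 5:20, 6:60, 7:180, 8:94, 9:59, 10:177, 11:85, 12:32, 13:96, 14:65.
Giant-step multiplier: 3^(-15) ≡ 3^(222-15) = 3^207 ≡ 215 (mod 223).
Giant steps γ_i = 145·215^i mod 223: γ_0=145, γ_1=178, γ_2=137, γ_3=19, γ_4=71, γ_5=101, γ_6=84, γ_7=220, γ_8=24, γ_9=31, γ_10=198, γ_11=200, γ_12=184, γ_13=89, γ_14=180 (in table at j=7).
x = i·n + j = 14·15 + 7 = 217.
Check: 3^217 ≡ 145 (mod 223).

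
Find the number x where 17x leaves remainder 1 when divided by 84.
5

gcd(17, 84) = 1, so the inverse exists.
Extended Euclidean algorithm on (84, 17):
84 = 4 × 17 + 16  ⟹  16 = (1)·84 + (-4)·17
17 = 1 × 16 + 1  ⟹  1 = (-1)·84 + (5)·17
So (5)·17 ≡ 1 (mod 84), i.e. 17^(-1) ≡ 5 (mod 84).
Check: 17 × 5 = 85 ≡ 1 (mod 84)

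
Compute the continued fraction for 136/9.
[15; 9]

Euclidean algorithm steps:
136 = 15 × 9 + 1
9 = 9 × 1 + 0
Continued fraction: [15; 9]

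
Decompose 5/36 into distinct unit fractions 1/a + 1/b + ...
1/8 + 1/72

Greedy algorithm:
5/36: ceiling(36/5) = 8, use 1/8
1/72: ceiling(72/1) = 72, use 1/72
Result: 5/36 = 1/8 + 1/72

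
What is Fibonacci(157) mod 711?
80

Matrix identity: Q^n = [[F_(n+1), F_n], [F_n, F_(n-1)]] with Q = [[1,1],[1,0]].
n = 157 = 10011101₂. Square-and-multiply, entries mod 711:
Q^1 = [[1,1],[1,0]]
Q^2 = (Q^1)² = [[2,1],[1,1]]
Q^4 = (Q^2)² = [[5,3],[3,2]]
Q^9 = (Q^4)²·Q = [[55,34],[34,21]]
Q^19 = (Q^9)²·Q = [[366,626],[626,451]]
Q^39 = (Q^19)²·Q = [[636,403],[403,233]]
Q^78 = (Q^39)² = [[238,395],[395,554]]
Q^157 = (Q^78)²·Q = [[80,80],[80,0]]
F_157 mod 711 = Q^157[0][1] = 80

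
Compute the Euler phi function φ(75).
40

75 = 3 × 5^2
φ(n) = n × ∏(1 - 1/p) for each prime p dividing n
φ(75) = 75 × (1 - 1/3) × (1 - 1/5) = 40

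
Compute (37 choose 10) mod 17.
0

Using Lucas' theorem:
Write n=37 and k=10 in base 17:
n in base 17: [2, 3]
k in base 17: [0, 10]
C(37,10) mod 17 = ∏ C(n_i, k_i) mod 17
Digit binomials (mod 17): C(2,0) = 1; C(3,10) = 0 (k_i > n_i)
Product: 1 × 0 = 0 ≡ 0 (mod 17)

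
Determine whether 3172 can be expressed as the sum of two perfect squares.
6² + 56² (a=6, b=56)

Factorization: 3172 = 2^2 × 13 × 61
By Fermat: n is sum of two squares iff every prime p ≡ 3 (mod 4) appears to even power.
All primes ≡ 3 (mod 4) appear to even power.
Search a = 0, 1, 2, … for 3172 - a² a perfect square: first hit at a = 6: 3172 - 36 = 3136 = 56².
3172 = 6² + 56² = 36 + 3136 ✓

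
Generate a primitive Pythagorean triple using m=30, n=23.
(371, 1380, 1429)

Euclid's formula: a = m² - n², b = 2mn, c = m² + n²
m = 30, n = 23
a = 30² - 23² = 900 - 529 = 371
b = 2 × 30 × 23 = 1380
c = 30² + 23² = 900 + 529 = 1429
Verification: 371² + 1380² = 137641 + 1904400 = 2042041 = 1429² ✓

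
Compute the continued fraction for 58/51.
[1; 7, 3, 2]

Euclidean algorithm steps:
58 = 1 × 51 + 7
51 = 7 × 7 + 2
7 = 3 × 2 + 1
2 = 2 × 1 + 0
Continued fraction: [1; 7, 3, 2]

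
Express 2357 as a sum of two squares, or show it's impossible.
26² + 41² (a=26, b=41)

Factorization: 2357 = 2357
By Fermat: n is sum of two squares iff every prime p ≡ 3 (mod 4) appears to even power.
All primes ≡ 3 (mod 4) appear to even power.
Search a = 0, 1, 2, … for 2357 - a² a perfect square: first hit at a = 26: 2357 - 676 = 1681 = 41².
2357 = 26² + 41² = 676 + 1681 ✓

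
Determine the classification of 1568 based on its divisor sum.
abundant

Proper divisors of 1568: sum = 1 + 2 + 4 + 7 + 8 + 14 + 16 + 28 + ... + 196 + 224 + 392 + 784 (17 divisors) = 2023
Since 2023 > 1568, 1568 is abundant.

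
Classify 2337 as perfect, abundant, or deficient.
deficient

Proper divisors of 2337: sum = 1 + 3 + 19 + 41 + 57 + 123 + 779 = 1023
Since 1023 < 2337, 2337 is deficient.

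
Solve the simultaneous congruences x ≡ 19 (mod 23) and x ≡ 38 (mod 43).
640

Using Chinese Remainder Theorem:
M = 23 × 43 = 989
M1 = 43, M2 = 23
y1 = 43^(-1) mod 23 = 15
y2 = 23^(-1) mod 43 = 15
x = (19×43×15 + 38×23×15) mod 989 = 640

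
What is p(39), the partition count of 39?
31185

p(n) counts ways to write n as a sum of positive integers (order ignored).
Euler's pentagonal recurrence: p(k) = p(k-1) + p(k-2) - p(k-5) - p(k-7) + p(k-12) + p(k-15) - ... (offsets j(3j∓1)/2, signs ++--, p(0)=1, p(<0)=0).
DP table for k = 0..38: p(0)=1, p(1)=1, p(2)=2, p(3)=3, p(4)=5, p(5)=7, p(6)=11, p(7)=15, p(8)=22, p(9)=30, p(10)=42, p(11)=56, p(12)=77, p(13)=101, p(14)=135, p(15)=176, p(16)=231, p(17)=297, p(18)=385, p(19)=490, p(20)=627, p(21)=792, p(22)=1002, p(23)=1255, p(24)=1575, p(25)=1958, p(26)=2436, p(27)=3010, p(28)=3718, p(29)=4565, p(30)=5604, p(31)=6842, p(32)=8349, p(33)=10143, p(34)=12310, p(35)=14883, p(36)=17977, p(37)=21637, p(38)=26015.
Final step: p(39) = p(38) + p(37) - p(34) - p(32) + p(27) + p(24) - p(17) - p(13) + p(4)
= 26015 + 21637 - 12310 - 8349 + 3010 + 1575 - 297 - 101 + 5
= 31185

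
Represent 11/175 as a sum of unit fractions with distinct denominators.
1/16 + 1/2800

Greedy algorithm:
11/175: ceiling(175/11) = 16, use 1/16
1/2800: ceiling(2800/1) = 2800, use 1/2800
Result: 11/175 = 1/16 + 1/2800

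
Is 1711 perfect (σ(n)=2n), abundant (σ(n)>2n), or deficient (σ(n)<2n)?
deficient

Proper divisors of 1711: sum = 1 + 29 + 59 = 89
Since 89 < 1711, 1711 is deficient.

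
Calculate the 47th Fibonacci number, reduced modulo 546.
463

Matrix identity: Q^n = [[F_(n+1), F_n], [F_n, F_(n-1)]] with Q = [[1,1],[1,0]].
n = 47 = 101111₂. Square-and-multiply, entries mod 546:
Q^1 = [[1,1],[1,0]]
Q^2 = (Q^1)² = [[2,1],[1,1]]
Q^5 = (Q^2)²·Q = [[8,5],[5,3]]
Q^11 = (Q^5)²·Q = [[144,89],[89,55]]
Q^23 = (Q^11)²·Q = [[504,265],[265,239]]
Q^47 = (Q^23)²·Q = [[252,463],[463,335]]
F_47 mod 546 = Q^47[0][1] = 463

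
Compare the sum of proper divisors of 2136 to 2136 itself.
abundant

Proper divisors of 2136: sum = 1 + 2 + 3 + 4 + 6 + 8 + 12 + 24 + 89 + 178 + 267 + 356 + 534 + 712 + 1068 = 3264
Since 3264 > 2136, 2136 is abundant.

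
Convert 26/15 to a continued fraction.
[1; 1, 2, 1, 3]

Euclidean algorithm steps:
26 = 1 × 15 + 11
15 = 1 × 11 + 4
11 = 2 × 4 + 3
4 = 1 × 3 + 1
3 = 3 × 1 + 0
Continued fraction: [1; 1, 2, 1, 3]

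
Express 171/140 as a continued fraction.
[1; 4, 1, 1, 15]

Euclidean algorithm steps:
171 = 1 × 140 + 31
140 = 4 × 31 + 16
31 = 1 × 16 + 15
16 = 1 × 15 + 1
15 = 15 × 1 + 0
Continued fraction: [1; 4, 1, 1, 15]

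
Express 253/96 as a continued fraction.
[2; 1, 1, 1, 2, 1, 8]

Euclidean algorithm steps:
253 = 2 × 96 + 61
96 = 1 × 61 + 35
61 = 1 × 35 + 26
35 = 1 × 26 + 9
26 = 2 × 9 + 8
9 = 1 × 8 + 1
8 = 8 × 1 + 0
Continued fraction: [2; 1, 1, 1, 2, 1, 8]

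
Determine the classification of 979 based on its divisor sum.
deficient

Proper divisors of 979: sum = 1 + 11 + 89 = 101
Since 101 < 979, 979 is deficient.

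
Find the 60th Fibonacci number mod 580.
380

Matrix identity: Q^n = [[F_(n+1), F_n], [F_n, F_(n-1)]] with Q = [[1,1],[1,0]].
n = 60 = 111100₂. Square-and-multiply, entries mod 580:
Q^1 = [[1,1],[1,0]]
Q^3 = (Q^1)²·Q = [[3,2],[2,1]]
Q^7 = (Q^3)²·Q = [[21,13],[13,8]]
Q^15 = (Q^7)²·Q = [[407,30],[30,377]]
Q^30 = (Q^15)² = [[89,320],[320,349]]
Q^60 = (Q^30)² = [[121,380],[380,321]]
F_60 mod 580 = Q^60[0][1] = 380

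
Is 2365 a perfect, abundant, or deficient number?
deficient

Proper divisors of 2365: sum = 1 + 5 + 11 + 43 + 55 + 215 + 473 = 803
Since 803 < 2365, 2365 is deficient.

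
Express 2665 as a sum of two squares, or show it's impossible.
8² + 51² (a=8, b=51)

Factorization: 2665 = 5 × 13 × 41
By Fermat: n is sum of two squares iff every prime p ≡ 3 (mod 4) appears to even power.
All primes ≡ 3 (mod 4) appear to even power.
Search a = 0, 1, 2, … for 2665 - a² a perfect square: first hit at a = 8: 2665 - 64 = 2601 = 51².
2665 = 8² + 51² = 64 + 2601 ✓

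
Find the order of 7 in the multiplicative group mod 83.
41

83 is prime, so ord(7) divides φ(83) = 82.
Divisors of 82: 1, 2, 41, 82.
Repeated squaring: 7^1 ≡ 7, 7^2 ≡ 49, 7^4 ≡ 77, 7^8 ≡ 36, 7^16 ≡ 51, 7^32 ≡ 28, 7^64 ≡ 37 (mod 83).
Test 7^d mod 83 for each divisor d in increasing order:
7^1 ≡ 7
7^2 ≡ 49
7^41 = 7^32·7^8·7^1 ≡ 1  ← first divisor giving 1
The order is 41.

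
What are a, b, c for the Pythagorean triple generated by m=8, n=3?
(55, 48, 73)

Euclid's formula: a = m² - n², b = 2mn, c = m² + n²
m = 8, n = 3
a = 8² - 3² = 64 - 9 = 55
b = 2 × 8 × 3 = 48
c = 8² + 3² = 64 + 9 = 73
Verification: 55² + 48² = 3025 + 2304 = 5329 = 73² ✓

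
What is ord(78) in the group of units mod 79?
2

79 is prime, so ord(78) divides φ(79) = 78.
Divisors of 78: 1, 2, 3, 6, 13, 26, 39, 78.
Repeated squaring: 78^1 ≡ 78, 78^2 ≡ 1, 78^4 ≡ 1, 78^8 ≡ 1, 78^16 ≡ 1, 78^32 ≡ 1, 78^64 ≡ 1 (mod 79).
Test 78^d mod 79 for each divisor d in increasing order:
78^1 ≡ 78
78^2 ≡ 1  ← first divisor giving 1
The order is 2.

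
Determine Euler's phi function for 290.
112

290 = 2 × 5 × 29
φ(n) = n × ∏(1 - 1/p) for each prime p dividing n
φ(290) = 290 × (1 - 1/2) × (1 - 1/5) × (1 - 1/29) = 112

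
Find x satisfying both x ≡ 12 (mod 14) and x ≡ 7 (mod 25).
82

Using Chinese Remainder Theorem:
M = 14 × 25 = 350
M1 = 25, M2 = 14
y1 = 25^(-1) mod 14 = 9
y2 = 14^(-1) mod 25 = 9
x = (12×25×9 + 7×14×9) mod 350 = 82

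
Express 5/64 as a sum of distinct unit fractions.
1/13 + 1/832

Greedy algorithm:
5/64: ceiling(64/5) = 13, use 1/13
1/832: ceiling(832/1) = 832, use 1/832
Result: 5/64 = 1/13 + 1/832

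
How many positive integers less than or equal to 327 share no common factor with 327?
216

327 = 3 × 109
φ(n) = n × ∏(1 - 1/p) for each prime p dividing n
φ(327) = 327 × (1 - 1/3) × (1 - 1/109) = 216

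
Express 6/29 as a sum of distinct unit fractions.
1/5 + 1/145

Greedy algorithm:
6/29: ceiling(29/6) = 5, use 1/5
1/145: ceiling(145/1) = 145, use 1/145
Result: 6/29 = 1/5 + 1/145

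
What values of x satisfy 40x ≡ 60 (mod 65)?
x ≡ 8 (mod 13)

gcd(40, 65) = 5, which divides 60, so solutions exist.
Divide through by 5: 8x ≡ 12 (mod 13).
Find 8^(-1) mod 13 by the extended Euclidean algorithm:
13 = 1 × 8 + 5  ⟹  5 = (1)·13 + (-1)·8
8 = 1 × 5 + 3  ⟹  3 = (-1)·13 + (2)·8
5 = 1 × 3 + 2  ⟹  2 = (2)·13 + (-3)·8
3 = 1 × 2 + 1  ⟹  1 = (-3)·13 + (5)·8
So (5)·8 ≡ 1 (mod 13), i.e. 8^(-1) ≡ 5 (mod 13).
x ≡ 5 × 12 = 60 ≡ 8 (mod 13).
Check: 40 × 8 = 320 ≡ 60 (mod 65).
x ≡ 8 (mod 13), giving 5 solutions mod 65.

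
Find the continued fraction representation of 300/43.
[6; 1, 42]

Euclidean algorithm steps:
300 = 6 × 43 + 42
43 = 1 × 42 + 1
42 = 42 × 1 + 0
Continued fraction: [6; 1, 42]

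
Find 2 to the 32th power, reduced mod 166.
160

Repeated squaring. Binary of 32 = 100000.
2^1 ≡ 2 (mod 166); 2^2 ≡ 4 (mod 166); 2^4 ≡ 16 (mod 166); 2^8 ≡ 90 (mod 166); 2^16 ≡ 132 (mod 166); 2^32 ≡ 160 (mod 166)
2^32 = 2^32 ≡ 160 (mod 166)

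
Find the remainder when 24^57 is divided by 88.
40

Repeated squaring. Binary of 57 = 111001.
24^1 ≡ 24 (mod 88); 24^2 ≡ 48 (mod 88); 24^4 ≡ 16 (mod 88); 24^8 ≡ 80 (mod 88); 24^16 ≡ 64 (mod 88); 24^32 ≡ 48 (mod 88)
24^57 = 24^1 × 24^8 × 24^16 × 24^32 ≡ 40 (mod 88)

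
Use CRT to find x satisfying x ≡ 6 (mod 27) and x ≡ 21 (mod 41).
1005

Using Chinese Remainder Theorem:
M = 27 × 41 = 1107
M1 = 41, M2 = 27
y1 = 41^(-1) mod 27 = 2
y2 = 27^(-1) mod 41 = 38
x = (6×41×2 + 21×27×38) mod 1107 = 1005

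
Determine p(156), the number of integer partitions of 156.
73232243759

p(n) counts ways to write n as a sum of positive integers (order ignored).
Euler's pentagonal recurrence: p(k) = p(k-1) + p(k-2) - p(k-5) - p(k-7) + p(k-12) + p(k-15) - ... (offsets j(3j∓1)/2, signs ++--, p(0)=1, p(<0)=0).
DP table for k = 0..155: p(0)=1, p(1)=1, p(2)=2, p(3)=3, p(4)=5, p(5)=7, p(6)=11, p(7)=15, p(8)=22, p(9)=30, p(10)=42, p(11)=56, p(12)=77, p(13)=101, p(14)=135, p(15)=176, p(16)=231, p(17)=297, p(18)=385, p(19)=490, p(20)=627, p(21)=792, p(22)=1002, p(23)=1255, p(24)=1575, p(25)=1958, p(26)=2436, p(27)=3010, p(28)=3718, p(29)=4565, p(30)=5604, p(31)=6842, p(32)=8349, p(33)=10143, p(34)=12310, p(35)=14883, p(36)=17977, p(37)=21637, p(38)=26015, p(39)=31185, p(40)=37338, p(41)=44583, p(42)=53174, p(43)=63261, p(44)=75175, p(45)=89134, p(46)=105558, p(47)=124754, p(48)=147273, p(49)=173525, p(50)=204226, p(51)=239943, p(52)=281589, p(53)=329931, p(54)=386155, p(55)=451276, p(56)=526823, p(57)=614154, p(58)=715220, p(59)=831820, p(60)=966467, p(61)=1121505, p(62)=1300156, p(63)=1505499, p(64)=1741630, p(65)=2012558, p(66)=2323520, p(67)=2679689, p(68)=3087735, p(69)=3554345, p(70)=4087968, p(71)=4697205, p(72)=5392783, p(73)=6185689, p(74)=7089500, p(75)=8118264, p(76)=9289091, p(77)=10619863, p(78)=12132164, p(79)=13848650, p(80)=15796476, p(81)=18004327, p(82)=20506255, p(83)=23338469, p(84)=26543660, p(85)=30167357, p(86)=34262962, p(87)=38887673, p(88)=44108109, p(89)=49995925, p(90)=56634173, p(91)=64112359, p(92)=72533807, p(93)=82010177, p(94)=92669720, p(95)=104651419, p(96)=118114304, p(97)=133230930, p(98)=150198136, p(99)=169229875, p(100)=190569292, p(101)=214481126, p(102)=241265379, p(103)=271248950, p(104)=304801365, p(105)=342325709, p(106)=384276336, p(107)=431149389, p(108)=483502844, p(109)=541946240, p(110)=607163746, p(111)=679903203, p(112)=761002156, p(113)=851376628, p(114)=952050665, p(115)=1064144451, p(116)=1188908248, p(117)=1327710076, p(118)=1482074143, p(119)=1653668665, p(120)=1844349560, p(121)=2056148051, p(122)=2291320912, p(123)=2552338241, p(124)=2841940500, p(125)=3163127352, p(126)=3519222692, p(127)=3913864295, p(128)=4351078600, p(129)=4835271870, p(130)=5371315400, p(131)=5964539504, p(132)=6620830889, p(133)=7346629512, p(134)=8149040695, p(135)=9035836076, p(136)=10015581680, p(137)=11097645016, p(138)=12292341831, p(139)=13610949895, p(140)=15065878135, p(141)=16670689208, p(142)=18440293320, p(143)=20390982757, p(144)=22540654445, p(145)=24908858009, p(146)=27517052599, p(147)=30388671978, p(148)=33549419497, p(149)=37027355200, p(150)=40853235313, p(151)=45060624582, p(152)=49686288421, p(153)=54770336324, p(154)=60356673280, p(155)=66493182097.
Final step: p(156) = p(155) + p(154) - p(151) - p(149) + p(144) + p(141) - p(134) - p(130) + p(121) + p(116) - p(105) - p(99) + p(86) + p(79) - p(64) - p(56) + p(39) + p(30) - p(11) - p(1)
= 66493182097 + 60356673280 - 45060624582 - 37027355200 + 22540654445 + 16670689208 - 8149040695 - 5371315400 + 2056148051 + 1188908248 - 342325709 - 169229875 + 34262962 + 13848650 - 1741630 - 526823 + 31185 + 5604 - 56 - 1
= 73232243759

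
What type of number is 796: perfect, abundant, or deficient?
deficient

Proper divisors of 796: sum = 1 + 2 + 4 + 199 + 398 = 604
Since 604 < 796, 796 is deficient.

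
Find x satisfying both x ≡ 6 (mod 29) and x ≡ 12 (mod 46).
702

Using Chinese Remainder Theorem:
M = 29 × 46 = 1334
M1 = 46, M2 = 29
y1 = 46^(-1) mod 29 = 12
y2 = 29^(-1) mod 46 = 27
x = (6×46×12 + 12×29×27) mod 1334 = 702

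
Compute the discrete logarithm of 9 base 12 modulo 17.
10

Baby-step giant-step with step n = ⌈√17⌉ = 5.
Baby steps 12^j mod 17 (j:value) for j=0..4: 0:1, 1:12, 2:8, 3:11, 4:13.
Giant-step multiplier: 12^(-5) ≡ 12^(16-5) = 12^11 ≡ 6 (mod 17).
Giant steps γ_i = 9·6^i mod 17: γ_0=9, γ_1=3, γ_2=1 (in table at j=0).
x = i·n + j = 2·5 + 0 = 10.
Check: 12^10 ≡ 9 (mod 17).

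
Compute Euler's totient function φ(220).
80

220 = 2^2 × 5 × 11
φ(n) = n × ∏(1 - 1/p) for each prime p dividing n
φ(220) = 220 × (1 - 1/2) × (1 - 1/5) × (1 - 1/11) = 80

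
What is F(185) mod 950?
385

Matrix identity: Q^n = [[F_(n+1), F_n], [F_n, F_(n-1)]] with Q = [[1,1],[1,0]].
n = 185 = 10111001₂. Square-and-multiply, entries mod 950:
Q^1 = [[1,1],[1,0]]
Q^2 = (Q^1)² = [[2,1],[1,1]]
Q^5 = (Q^2)²·Q = [[8,5],[5,3]]
Q^11 = (Q^5)²·Q = [[144,89],[89,55]]
Q^23 = (Q^11)²·Q = [[768,157],[157,611]]
Q^46 = (Q^23)² = [[773,853],[853,870]]
Q^92 = (Q^46)² = [[838,229],[229,609]]
Q^185 = (Q^92)²·Q = [[198,385],[385,763]]
F_185 mod 950 = Q^185[0][1] = 385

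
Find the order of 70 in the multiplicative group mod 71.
2

71 is prime, so ord(70) divides φ(71) = 70.
Divisors of 70: 1, 2, 5, 7, 10, 14, 35, 70.
Repeated squaring: 70^1 ≡ 70, 70^2 ≡ 1, 70^4 ≡ 1, 70^8 ≡ 1, 70^16 ≡ 1, 70^32 ≡ 1, 70^64 ≡ 1 (mod 71).
Test 70^d mod 71 for each divisor d in increasing order:
70^1 ≡ 70
70^2 ≡ 1  ← first divisor giving 1
The order is 2.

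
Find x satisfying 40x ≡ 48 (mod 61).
x ≡ 50 (mod 61)

gcd(40, 61) = 1, which divides 48, so solutions exist.
Find 40^(-1) mod 61 by the extended Euclidean algorithm:
61 = 1 × 40 + 21  ⟹  21 = (1)·61 + (-1)·40
40 = 1 × 21 + 19  ⟹  19 = (-1)·61 + (2)·40
21 = 1 × 19 + 2  ⟹  2 = (2)·61 + (-3)·40
19 = 9 × 2 + 1  ⟹  1 = (-19)·61 + (29)·40
So (29)·40 ≡ 1 (mod 61), i.e. 40^(-1) ≡ 29 (mod 61).
x ≡ 29 × 48 = 1392 ≡ 50 (mod 61).
Check: 40 × 50 = 2000 ≡ 48 (mod 61).
Unique solution: x ≡ 50 (mod 61)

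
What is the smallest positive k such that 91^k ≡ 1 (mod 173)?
172

173 is prime, so ord(91) divides φ(173) = 172.
Divisors of 172: 1, 2, 4, 43, 86, 172.
Repeated squaring: 91^1 ≡ 91, 91^2 ≡ 150, 91^4 ≡ 10, 91^8 ≡ 100, 91^16 ≡ 139, 91^32 ≡ 118, 91^64 ≡ 84, 91^128 ≡ 136 (mod 173).
Test 91^d mod 173 for each divisor d in increasing order:
91^1 ≡ 91
91^2 ≡ 150
91^4 ≡ 10
91^43 = 91^32·91^8·91^2·91^1 ≡ 80
91^86 = 91^64·91^16·91^4·91^2 ≡ 172
91^172 = 91^128·91^32·91^8·91^4 ≡ 1  ← first divisor giving 1
The order is 172.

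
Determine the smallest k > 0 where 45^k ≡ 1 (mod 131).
13

131 is prime, so ord(45) divides φ(131) = 130.
Divisors of 130: 1, 2, 5, 10, 13, 26, 65, 130.
Repeated squaring: 45^1 ≡ 45, 45^2 ≡ 60, 45^4 ≡ 63, 45^8 ≡ 39, 45^16 ≡ 80, 45^32 ≡ 112, 45^64 ≡ 99, 45^128 ≡ 107 (mod 131).
Test 45^d mod 131 for each divisor d in increasing order:
45^1 ≡ 45
45^2 ≡ 60
45^5 = 45^4·45^1 ≡ 84
45^10 = 45^8·45^2 ≡ 113
45^13 = 45^8·45^4·45^1 ≡ 1  ← first divisor giving 1
The order is 13.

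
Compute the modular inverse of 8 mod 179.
112

gcd(8, 179) = 1, so the inverse exists.
Extended Euclidean algorithm on (179, 8):
179 = 22 × 8 + 3  ⟹  3 = (1)·179 + (-22)·8
8 = 2 × 3 + 2  ⟹  2 = (-2)·179 + (45)·8
3 = 1 × 2 + 1  ⟹  1 = (3)·179 + (-67)·8
So (-67)·8 ≡ 1 (mod 179), i.e. 8^(-1) ≡ -67 ≡ 112 (mod 179).
Check: 8 × 112 = 896 ≡ 1 (mod 179)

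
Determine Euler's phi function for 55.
40

55 = 5 × 11
φ(n) = n × ∏(1 - 1/p) for each prime p dividing n
φ(55) = 55 × (1 - 1/5) × (1 - 1/11) = 40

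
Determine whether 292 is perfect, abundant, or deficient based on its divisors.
deficient

Proper divisors of 292: sum = 1 + 2 + 4 + 73 + 146 = 226
Since 226 < 292, 292 is deficient.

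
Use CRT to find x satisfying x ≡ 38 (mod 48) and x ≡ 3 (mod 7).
38

Using Chinese Remainder Theorem:
M = 48 × 7 = 336
M1 = 7, M2 = 48
y1 = 7^(-1) mod 48 = 7
y2 = 48^(-1) mod 7 = 6
x = (38×7×7 + 3×48×6) mod 336 = 38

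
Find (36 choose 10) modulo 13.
1

Using Lucas' theorem:
Write n=36 and k=10 in base 13:
n in base 13: [2, 10]
k in base 13: [0, 10]
C(36,10) mod 13 = ∏ C(n_i, k_i) mod 13
Digit binomials (mod 13): C(2,0) = 1; C(10,10) = 1
Product: 1 × 1 = 1 ≡ 1 (mod 13)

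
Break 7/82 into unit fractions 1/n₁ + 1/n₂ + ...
1/12 + 1/492

Greedy algorithm:
7/82: ceiling(82/7) = 12, use 1/12
1/492: ceiling(492/1) = 492, use 1/492
Result: 7/82 = 1/12 + 1/492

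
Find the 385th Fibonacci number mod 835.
285

Matrix identity: Q^n = [[F_(n+1), F_n], [F_n, F_(n-1)]] with Q = [[1,1],[1,0]].
n = 385 = 110000001₂. Square-and-multiply, entries mod 835:
Q^1 = [[1,1],[1,0]]
Q^3 = (Q^1)²·Q = [[3,2],[2,1]]
Q^6 = (Q^3)² = [[13,8],[8,5]]
Q^12 = (Q^6)² = [[233,144],[144,89]]
Q^24 = (Q^12)² = [[710,443],[443,267]]
Q^48 = (Q^24)² = [[619,281],[281,338]]
Q^96 = (Q^48)² = [[367,47],[47,320]]
Q^192 = (Q^96)² = [[793,559],[559,234]]
Q^385 = (Q^192)²·Q = [[733,285],[285,448]]
F_385 mod 835 = Q^385[0][1] = 285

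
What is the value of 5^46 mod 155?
5

Repeated squaring. Binary of 46 = 101110.
5^1 ≡ 5 (mod 155); 5^2 ≡ 25 (mod 155); 5^4 ≡ 5 (mod 155); 5^8 ≡ 25 (mod 155); 5^16 ≡ 5 (mod 155); 5^32 ≡ 25 (mod 155)
5^46 = 5^2 × 5^4 × 5^8 × 5^32 ≡ 5 (mod 155)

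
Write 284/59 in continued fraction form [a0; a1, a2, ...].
[4; 1, 4, 2, 1, 3]

Euclidean algorithm steps:
284 = 4 × 59 + 48
59 = 1 × 48 + 11
48 = 4 × 11 + 4
11 = 2 × 4 + 3
4 = 1 × 3 + 1
3 = 3 × 1 + 0
Continued fraction: [4; 1, 4, 2, 1, 3]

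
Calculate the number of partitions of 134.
8149040695

p(n) counts ways to write n as a sum of positive integers (order ignored).
Euler's pentagonal recurrence: p(k) = p(k-1) + p(k-2) - p(k-5) - p(k-7) + p(k-12) + p(k-15) - ... (offsets j(3j∓1)/2, signs ++--, p(0)=1, p(<0)=0).
DP table for k = 0..133: p(0)=1, p(1)=1, p(2)=2, p(3)=3, p(4)=5, p(5)=7, p(6)=11, p(7)=15, p(8)=22, p(9)=30, p(10)=42, p(11)=56, p(12)=77, p(13)=101, p(14)=135, p(15)=176, p(16)=231, p(17)=297, p(18)=385, p(19)=490, p(20)=627, p(21)=792, p(22)=1002, p(23)=1255, p(24)=1575, p(25)=1958, p(26)=2436, p(27)=3010, p(28)=3718, p(29)=4565, p(30)=5604, p(31)=6842, p(32)=8349, p(33)=10143, p(34)=12310, p(35)=14883, p(36)=17977, p(37)=21637, p(38)=26015, p(39)=31185, p(40)=37338, p(41)=44583, p(42)=53174, p(43)=63261, p(44)=75175, p(45)=89134, p(46)=105558, p(47)=124754, p(48)=147273, p(49)=173525, p(50)=204226, p(51)=239943, p(52)=281589, p(53)=329931, p(54)=386155, p(55)=451276, p(56)=526823, p(57)=614154, p(58)=715220, p(59)=831820, p(60)=966467, p(61)=1121505, p(62)=1300156, p(63)=1505499, p(64)=1741630, p(65)=2012558, p(66)=2323520, p(67)=2679689, p(68)=3087735, p(69)=3554345, p(70)=4087968, p(71)=4697205, p(72)=5392783, p(73)=6185689, p(74)=7089500, p(75)=8118264, p(76)=9289091, p(77)=10619863, p(78)=12132164, p(79)=13848650, p(80)=15796476, p(81)=18004327, p(82)=20506255, p(83)=23338469, p(84)=26543660, p(85)=30167357, p(86)=34262962, p(87)=38887673, p(88)=44108109, p(89)=49995925, p(90)=56634173, p(91)=64112359, p(92)=72533807, p(93)=82010177, p(94)=92669720, p(95)=104651419, p(96)=118114304, p(97)=133230930, p(98)=150198136, p(99)=169229875, p(100)=190569292, p(101)=214481126, p(102)=241265379, p(103)=271248950, p(104)=304801365, p(105)=342325709, p(106)=384276336, p(107)=431149389, p(108)=483502844, p(109)=541946240, p(110)=607163746, p(111)=679903203, p(112)=761002156, p(113)=851376628, p(114)=952050665, p(115)=1064144451, p(116)=1188908248, p(117)=1327710076, p(118)=1482074143, p(119)=1653668665, p(120)=1844349560, p(121)=2056148051, p(122)=2291320912, p(123)=2552338241, p(124)=2841940500, p(125)=3163127352, p(126)=3519222692, p(127)=3913864295, p(128)=4351078600, p(129)=4835271870, p(130)=5371315400, p(131)=5964539504, p(132)=6620830889, p(133)=7346629512.
Final step: p(134) = p(133) + p(132) - p(129) - p(127) + p(122) + p(119) - p(112) - p(108) + p(99) + p(94) - p(83) - p(77) + p(64) + p(57) - p(42) - p(34) + p(17) + p(8)
= 7346629512 + 6620830889 - 4835271870 - 3913864295 + 2291320912 + 1653668665 - 761002156 - 483502844 + 169229875 + 92669720 - 23338469 - 10619863 + 1741630 + 614154 - 53174 - 12310 + 297 + 22
= 8149040695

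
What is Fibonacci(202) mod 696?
559

Matrix identity: Q^n = [[F_(n+1), F_n], [F_n, F_(n-1)]] with Q = [[1,1],[1,0]].
n = 202 = 11001010₂. Square-and-multiply, entries mod 696:
Q^1 = [[1,1],[1,0]]
Q^3 = (Q^1)²·Q = [[3,2],[2,1]]
Q^6 = (Q^3)² = [[13,8],[8,5]]
Q^12 = (Q^6)² = [[233,144],[144,89]]
Q^25 = (Q^12)²·Q = [[289,553],[553,432]]
Q^50 = (Q^25)² = [[266,601],[601,361]]
Q^101 = (Q^50)²·Q = [[32,437],[437,291]]
Q^202 = (Q^101)² = [[593,559],[559,34]]
F_202 mod 696 = Q^202[0][1] = 559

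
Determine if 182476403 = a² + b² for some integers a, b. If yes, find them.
Not possible

Factorization: 182476403 = 53 × 151^3
By Fermat: n is sum of two squares iff every prime p ≡ 3 (mod 4) appears to even power.
Prime(s) ≡ 3 (mod 4) with odd exponent: [(151, 3)]
Therefore 182476403 cannot be expressed as a² + b².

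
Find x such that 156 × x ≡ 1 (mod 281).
272

gcd(156, 281) = 1, so the inverse exists.
Extended Euclidean algorithm on (281, 156):
281 = 1 × 156 + 125  ⟹  125 = (1)·281 + (-1)·156
156 = 1 × 125 + 31  ⟹  31 = (-1)·281 + (2)·156
125 = 4 × 31 + 1  ⟹  1 = (5)·281 + (-9)·156
So (-9)·156 ≡ 1 (mod 281), i.e. 156^(-1) ≡ -9 ≡ 272 (mod 281).
Check: 156 × 272 = 42432 ≡ 1 (mod 281)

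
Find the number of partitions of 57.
614154

p(n) counts ways to write n as a sum of positive integers (order ignored).
Euler's pentagonal recurrence: p(k) = p(k-1) + p(k-2) - p(k-5) - p(k-7) + p(k-12) + p(k-15) - ... (offsets j(3j∓1)/2, signs ++--, p(0)=1, p(<0)=0).
DP table for k = 0..56: p(0)=1, p(1)=1, p(2)=2, p(3)=3, p(4)=5, p(5)=7, p(6)=11, p(7)=15, p(8)=22, p(9)=30, p(10)=42, p(11)=56, p(12)=77, p(13)=101, p(14)=135, p(15)=176, p(16)=231, p(17)=297, p(18)=385, p(19)=490, p(20)=627, p(21)=792, p(22)=1002, p(23)=1255, p(24)=1575, p(25)=1958, p(26)=2436, p(27)=3010, p(28)=3718, p(29)=4565, p(30)=5604, p(31)=6842, p(32)=8349, p(33)=10143, p(34)=12310, p(35)=14883, p(36)=17977, p(37)=21637, p(38)=26015, p(39)=31185, p(40)=37338, p(41)=44583, p(42)=53174, p(43)=63261, p(44)=75175, p(45)=89134, p(46)=105558, p(47)=124754, p(48)=147273, p(49)=173525, p(50)=204226, p(51)=239943, p(52)=281589, p(53)=329931, p(54)=386155, p(55)=451276, p(56)=526823.
Final step: p(57) = p(56) + p(55) - p(52) - p(50) + p(45) + p(42) - p(35) - p(31) + p(22) + p(17) - p(6) - p(0)
= 526823 + 451276 - 281589 - 204226 + 89134 + 53174 - 14883 - 6842 + 1002 + 297 - 11 - 1
= 614154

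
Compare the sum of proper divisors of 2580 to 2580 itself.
abundant

Proper divisors of 2580: sum = 1 + 2 + 3 + 4 + 5 + 6 + 10 + 12 + ... + 516 + 645 + 860 + 1290 (23 divisors) = 4812
Since 4812 > 2580, 2580 is abundant.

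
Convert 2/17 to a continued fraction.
[0; 8, 2]

Euclidean algorithm steps:
2 = 0 × 17 + 2
17 = 8 × 2 + 1
2 = 2 × 1 + 0
Continued fraction: [0; 8, 2]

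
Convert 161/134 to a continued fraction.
[1; 4, 1, 26]

Euclidean algorithm steps:
161 = 1 × 134 + 27
134 = 4 × 27 + 26
27 = 1 × 26 + 1
26 = 26 × 1 + 0
Continued fraction: [1; 4, 1, 26]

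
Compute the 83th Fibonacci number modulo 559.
521

Matrix identity: Q^n = [[F_(n+1), F_n], [F_n, F_(n-1)]] with Q = [[1,1],[1,0]].
n = 83 = 1010011₂. Square-and-multiply, entries mod 559:
Q^1 = [[1,1],[1,0]]
Q^2 = (Q^1)² = [[2,1],[1,1]]
Q^5 = (Q^2)²·Q = [[8,5],[5,3]]
Q^10 = (Q^5)² = [[89,55],[55,34]]
Q^20 = (Q^10)² = [[325,57],[57,268]]
Q^41 = (Q^20)²·Q = [[130,428],[428,261]]
Q^83 = (Q^41)²·Q = [[169,521],[521,207]]
F_83 mod 559 = Q^83[0][1] = 521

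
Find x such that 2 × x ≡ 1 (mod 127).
64

gcd(2, 127) = 1, so the inverse exists.
Extended Euclidean algorithm on (127, 2):
127 = 63 × 2 + 1  ⟹  1 = (1)·127 + (-63)·2
So (-63)·2 ≡ 1 (mod 127), i.e. 2^(-1) ≡ -63 ≡ 64 (mod 127).
Check: 2 × 64 = 128 ≡ 1 (mod 127)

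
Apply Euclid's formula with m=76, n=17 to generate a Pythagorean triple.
(5487, 2584, 6065)

Euclid's formula: a = m² - n², b = 2mn, c = m² + n²
m = 76, n = 17
a = 76² - 17² = 5776 - 289 = 5487
b = 2 × 76 × 17 = 2584
c = 76² + 17² = 5776 + 289 = 6065
Verification: 5487² + 2584² = 30107169 + 6677056 = 36784225 = 6065² ✓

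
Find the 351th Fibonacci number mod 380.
34

Matrix identity: Q^n = [[F_(n+1), F_n], [F_n, F_(n-1)]] with Q = [[1,1],[1,0]].
n = 351 = 101011111₂. Square-and-multiply, entries mod 380:
Q^1 = [[1,1],[1,0]]
Q^2 = (Q^1)² = [[2,1],[1,1]]
Q^5 = (Q^2)²·Q = [[8,5],[5,3]]
Q^10 = (Q^5)² = [[89,55],[55,34]]
Q^21 = (Q^10)²·Q = [[231,306],[306,305]]
Q^43 = (Q^21)²·Q = [[173,317],[317,236]]
Q^87 = (Q^43)²·Q = [[151,78],[78,73]]
Q^175 = (Q^87)²·Q = [[377,5],[5,372]]
Q^351 = (Q^175)²·Q = [[359,34],[34,325]]
F_351 mod 380 = Q^351[0][1] = 34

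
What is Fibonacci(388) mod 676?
231

Matrix identity: Q^n = [[F_(n+1), F_n], [F_n, F_(n-1)]] with Q = [[1,1],[1,0]].
n = 388 = 110000100₂. Square-and-multiply, entries mod 676:
Q^1 = [[1,1],[1,0]]
Q^3 = (Q^1)²·Q = [[3,2],[2,1]]
Q^6 = (Q^3)² = [[13,8],[8,5]]
Q^12 = (Q^6)² = [[233,144],[144,89]]
Q^24 = (Q^12)² = [[665,400],[400,265]]
Q^48 = (Q^24)² = [[585,200],[200,385]]
Q^97 = (Q^48)²·Q = [[273,285],[285,664]]
Q^194 = (Q^97)² = [[274,25],[25,249]]
Q^388 = (Q^194)² = [[665,231],[231,434]]
F_388 mod 676 = Q^388[0][1] = 231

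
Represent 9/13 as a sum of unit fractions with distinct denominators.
1/2 + 1/6 + 1/39

Greedy algorithm:
9/13: ceiling(13/9) = 2, use 1/2
5/26: ceiling(26/5) = 6, use 1/6
1/39: ceiling(39/1) = 39, use 1/39
Result: 9/13 = 1/2 + 1/6 + 1/39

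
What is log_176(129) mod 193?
84

Baby-step giant-step with step n = ⌈√193⌉ = 14.
Baby steps 176^j mod 193 (j:value) for j=0..13: 0:1, 1:176, 2:96, 3:105, 4:145, 5:44, 6:24, 7:171, 8:181, 9:11, 10:6, 11:91, 12:190, 13:51.
Giant-step multiplier: 176^(-14) ≡ 176^(192-14) = 176^178 ≡ 65 (mod 193).
Giant steps γ_i = 129·65^i mod 193: γ_0=129, γ_1=86, γ_2=186, γ_3=124, γ_4=147, γ_5=98, γ_6=1 (in table at j=0).
x = i·n + j = 6·14 + 0 = 84.
Check: 176^84 ≡ 129 (mod 193).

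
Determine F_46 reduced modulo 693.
503

Matrix identity: Q^n = [[F_(n+1), F_n], [F_n, F_(n-1)]] with Q = [[1,1],[1,0]].
n = 46 = 101110₂. Square-and-multiply, entries mod 693:
Q^1 = [[1,1],[1,0]]
Q^2 = (Q^1)² = [[2,1],[1,1]]
Q^5 = (Q^2)²·Q = [[8,5],[5,3]]
Q^11 = (Q^5)²·Q = [[144,89],[89,55]]
Q^23 = (Q^11)²·Q = [[630,244],[244,386]]
Q^46 = (Q^23)² = [[442,503],[503,632]]
F_46 mod 693 = Q^46[0][1] = 503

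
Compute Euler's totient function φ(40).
16

40 = 2^3 × 5
φ(n) = n × ∏(1 - 1/p) for each prime p dividing n
φ(40) = 40 × (1 - 1/2) × (1 - 1/5) = 16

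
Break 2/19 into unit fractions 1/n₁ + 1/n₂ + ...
1/10 + 1/190

Greedy algorithm:
2/19: ceiling(19/2) = 10, use 1/10
1/190: ceiling(190/1) = 190, use 1/190
Result: 2/19 = 1/10 + 1/190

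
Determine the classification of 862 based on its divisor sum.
deficient

Proper divisors of 862: sum = 1 + 2 + 431 = 434
Since 434 < 862, 862 is deficient.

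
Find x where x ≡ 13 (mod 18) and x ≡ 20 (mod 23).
319

Using Chinese Remainder Theorem:
M = 18 × 23 = 414
M1 = 23, M2 = 18
y1 = 23^(-1) mod 18 = 11
y2 = 18^(-1) mod 23 = 9
x = (13×23×11 + 20×18×9) mod 414 = 319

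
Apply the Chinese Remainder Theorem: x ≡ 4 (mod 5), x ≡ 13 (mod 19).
89

Using Chinese Remainder Theorem:
M = 5 × 19 = 95
M1 = 19, M2 = 5
y1 = 19^(-1) mod 5 = 4
y2 = 5^(-1) mod 19 = 4
x = (4×19×4 + 13×5×4) mod 95 = 89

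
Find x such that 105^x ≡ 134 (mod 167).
75

Baby-step giant-step with step n = ⌈√167⌉ = 13.
Baby steps 105^j mod 167 (j:value) for j=0..12: 0:1, 1:105, 2:3, 3:148, 4:9, 5:110, 6:27, 7:163, 8:81, 9:155, 10:76, 11:131, 12:61.
Giant-step multiplier: 105^(-13) ≡ 105^(166-13) = 105^153 ≡ 17 (mod 167).
Giant steps γ_i = 134·17^i mod 167: γ_0=134, γ_1=107, γ_2=149, γ_3=28, γ_4=142, γ_5=76 (in table at j=10).
x = i·n + j = 5·13 + 10 = 75.
Check: 105^75 ≡ 134 (mod 167).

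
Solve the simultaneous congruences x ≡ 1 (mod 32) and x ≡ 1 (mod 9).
1

Using Chinese Remainder Theorem:
M = 32 × 9 = 288
M1 = 9, M2 = 32
y1 = 9^(-1) mod 32 = 25
y2 = 32^(-1) mod 9 = 2
x = (1×9×25 + 1×32×2) mod 288 = 1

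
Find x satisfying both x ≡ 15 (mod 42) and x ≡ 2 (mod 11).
57

Using Chinese Remainder Theorem:
M = 42 × 11 = 462
M1 = 11, M2 = 42
y1 = 11^(-1) mod 42 = 23
y2 = 42^(-1) mod 11 = 5
x = (15×11×23 + 2×42×5) mod 462 = 57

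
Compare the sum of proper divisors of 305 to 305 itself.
deficient

Proper divisors of 305: sum = 1 + 5 + 61 = 67
Since 67 < 305, 305 is deficient.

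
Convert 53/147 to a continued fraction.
[0; 2, 1, 3, 2, 2, 2]

Euclidean algorithm steps:
53 = 0 × 147 + 53
147 = 2 × 53 + 41
53 = 1 × 41 + 12
41 = 3 × 12 + 5
12 = 2 × 5 + 2
5 = 2 × 2 + 1
2 = 2 × 1 + 0
Continued fraction: [0; 2, 1, 3, 2, 2, 2]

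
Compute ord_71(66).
10

71 is prime, so ord(66) divides φ(71) = 70.
Divisors of 70: 1, 2, 5, 7, 10, 14, 35, 70.
Repeated squaring: 66^1 ≡ 66, 66^2 ≡ 25, 66^4 ≡ 57, 66^8 ≡ 54, 66^16 ≡ 5, 66^32 ≡ 25, 66^64 ≡ 57 (mod 71).
Test 66^d mod 71 for each divisor d in increasing order:
66^1 ≡ 66
66^2 ≡ 25
66^5 = 66^4·66^1 ≡ 70
66^7 = 66^4·66^2·66^1 ≡ 46
66^10 = 66^8·66^2 ≡ 1  ← first divisor giving 1
The order is 10.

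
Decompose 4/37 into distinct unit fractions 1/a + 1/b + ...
1/10 + 1/124 + 1/22940

Greedy algorithm:
4/37: ceiling(37/4) = 10, use 1/10
3/370: ceiling(370/3) = 124, use 1/124
1/22940: ceiling(22940/1) = 22940, use 1/22940
Result: 4/37 = 1/10 + 1/124 + 1/22940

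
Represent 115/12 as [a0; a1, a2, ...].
[9; 1, 1, 2, 2]

Euclidean algorithm steps:
115 = 9 × 12 + 7
12 = 1 × 7 + 5
7 = 1 × 5 + 2
5 = 2 × 2 + 1
2 = 2 × 1 + 0
Continued fraction: [9; 1, 1, 2, 2]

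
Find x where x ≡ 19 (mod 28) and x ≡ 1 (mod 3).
19

Using Chinese Remainder Theorem:
M = 28 × 3 = 84
M1 = 3, M2 = 28
y1 = 3^(-1) mod 28 = 19
y2 = 28^(-1) mod 3 = 1
x = (19×3×19 + 1×28×1) mod 84 = 19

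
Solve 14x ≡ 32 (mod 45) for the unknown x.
x ≡ 28 (mod 45)

gcd(14, 45) = 1, which divides 32, so solutions exist.
Find 14^(-1) mod 45 by the extended Euclidean algorithm:
45 = 3 × 14 + 3  ⟹  3 = (1)·45 + (-3)·14
14 = 4 × 3 + 2  ⟹  2 = (-4)·45 + (13)·14
3 = 1 × 2 + 1  ⟹  1 = (5)·45 + (-16)·14
So (-16)·14 ≡ 1 (mod 45), i.e. 14^(-1) ≡ -16 ≡ 29 (mod 45).
x ≡ 29 × 32 = 928 ≡ 28 (mod 45).
Check: 14 × 28 = 392 ≡ 32 (mod 45).
Unique solution: x ≡ 28 (mod 45)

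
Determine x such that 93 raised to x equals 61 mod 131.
78

Baby-step giant-step with step n = ⌈√131⌉ = 12.
Baby steps 93^j mod 131 (j:value) for j=0..11: 0:1, 1:93, 2:3, 3:17, 4:9, 5:51, 6:27, 7:22, 8:81, 9:66, 10:112, 11:67.
Giant-step multiplier: 93^(-12) ≡ 93^(130-12) = 93^118 ≡ 108 (mod 131).
Giant steps γ_i = 61·108^i mod 131: γ_0=61, γ_1=38, γ_2=43, γ_3=59, γ_4=84, γ_5=33, γ_6=27 (in table at j=6).
x = i·n + j = 6·12 + 6 = 78.
Check: 93^78 ≡ 61 (mod 131).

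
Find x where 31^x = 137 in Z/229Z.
17

Baby-step giant-step with step n = ⌈√229⌉ = 16.
Baby steps 31^j mod 229 (j:value) for j=0..15: 0:1, 1:31, 2:45, 3:21, 4:193, 5:29, 6:212, 7:160, 8:151, 9:101, 10:154, 11:194, 12:60, 13:28, 14:181, 15:115.
Giant-step multiplier: 31^(-16) ≡ 31^(228-16) = 31^212 ≡ 37 (mod 229).
Giant steps γ_i = 137·37^i mod 229: γ_0=137, γ_1=31 (in table at j=1).
x = i·n + j = 1·16 + 1 = 17.
Check: 31^17 ≡ 137 (mod 229).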